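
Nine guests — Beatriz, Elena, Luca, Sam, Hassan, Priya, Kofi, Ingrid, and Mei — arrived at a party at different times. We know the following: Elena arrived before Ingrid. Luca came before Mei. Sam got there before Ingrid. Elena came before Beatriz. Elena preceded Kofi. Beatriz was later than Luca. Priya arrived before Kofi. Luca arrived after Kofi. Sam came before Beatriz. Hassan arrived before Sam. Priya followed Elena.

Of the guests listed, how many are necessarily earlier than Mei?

4

Directly stated before Mei: Luca.
Elena reaches Mei via Elena → Kofi → Luca → Mei.
Kofi reaches Mei via Kofi → Luca → Mei.
Priya reaches Mei via Priya → Kofi → Luca → Mei.
No chain forces Sam (or any of the others) ahead of Mei.
That's Elena, Kofi, Luca, and Priya — 4 in all.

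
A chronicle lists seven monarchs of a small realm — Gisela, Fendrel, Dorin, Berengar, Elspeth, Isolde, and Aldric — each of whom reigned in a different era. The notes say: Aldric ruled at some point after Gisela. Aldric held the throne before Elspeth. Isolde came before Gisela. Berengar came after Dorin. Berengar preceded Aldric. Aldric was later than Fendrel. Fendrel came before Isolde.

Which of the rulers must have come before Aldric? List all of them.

Berengar, Dorin, Fendrel, Gisela, Isolde

Directly stated before Aldric: Berengar, Fendrel, and Gisela.
Dorin reaches Aldric via Dorin → Berengar → Aldric.
Isolde reaches Aldric via Isolde → Gisela → Aldric.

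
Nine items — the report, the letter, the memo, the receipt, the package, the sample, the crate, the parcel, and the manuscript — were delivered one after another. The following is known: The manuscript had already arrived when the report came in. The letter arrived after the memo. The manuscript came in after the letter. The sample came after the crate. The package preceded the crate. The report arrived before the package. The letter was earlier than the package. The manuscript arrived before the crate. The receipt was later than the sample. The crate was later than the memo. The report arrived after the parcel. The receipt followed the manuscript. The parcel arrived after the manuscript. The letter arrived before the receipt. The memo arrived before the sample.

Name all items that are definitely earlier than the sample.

the crate, the letter, the manuscript, the memo, the package, the parcel, the report

Directly stated before the sample: the crate and the memo.
The letter reaches the sample via the letter → the manuscript → the crate → the sample.
The manuscript reaches the sample via the manuscript → the crate → the sample.
The package reaches the sample via the package → the crate → the sample.
Likewise the parcel and the report each reach the sample by chaining the stated constraints.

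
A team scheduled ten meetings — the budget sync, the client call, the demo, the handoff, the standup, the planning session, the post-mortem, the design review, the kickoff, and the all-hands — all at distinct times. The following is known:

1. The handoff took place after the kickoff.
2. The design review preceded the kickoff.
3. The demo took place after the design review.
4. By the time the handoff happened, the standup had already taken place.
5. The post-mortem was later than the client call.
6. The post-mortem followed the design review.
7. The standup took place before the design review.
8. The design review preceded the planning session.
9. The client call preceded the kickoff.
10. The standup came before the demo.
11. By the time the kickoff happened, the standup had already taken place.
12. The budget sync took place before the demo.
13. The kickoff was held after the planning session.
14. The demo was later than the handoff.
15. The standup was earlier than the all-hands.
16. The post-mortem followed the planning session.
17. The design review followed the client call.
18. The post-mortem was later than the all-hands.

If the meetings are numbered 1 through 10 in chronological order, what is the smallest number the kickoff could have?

5

The client call, the design review, the planning session, and the standup must all come before the kickoff — 4 forced predecessors.
Nothing else is forced ahead of the kickoff, so its earliest slot is position 4 + 1 = 5.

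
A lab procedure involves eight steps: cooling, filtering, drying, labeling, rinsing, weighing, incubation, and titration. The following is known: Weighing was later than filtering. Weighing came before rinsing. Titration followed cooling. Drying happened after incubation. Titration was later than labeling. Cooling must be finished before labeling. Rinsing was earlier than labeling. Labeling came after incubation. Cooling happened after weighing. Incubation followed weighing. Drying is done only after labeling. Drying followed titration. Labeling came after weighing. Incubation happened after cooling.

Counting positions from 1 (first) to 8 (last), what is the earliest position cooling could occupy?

Filtering and weighing must both come before cooling — 2 forced predecessors.
Nothing else is forced ahead of cooling, so its earliest slot is position 2 + 1 = 3.

3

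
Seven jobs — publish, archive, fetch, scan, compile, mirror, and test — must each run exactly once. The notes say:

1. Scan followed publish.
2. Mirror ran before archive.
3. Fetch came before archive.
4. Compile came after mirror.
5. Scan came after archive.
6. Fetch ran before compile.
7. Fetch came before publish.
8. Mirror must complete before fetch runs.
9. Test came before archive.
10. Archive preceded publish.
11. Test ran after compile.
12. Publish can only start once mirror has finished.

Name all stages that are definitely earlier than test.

Directly stated before test: compile.
Fetch reaches test via fetch → compile → test.
Mirror reaches test via mirror → compile → test.
No chain forces archive (or any of the others) ahead of test.

compile, fetch, mirror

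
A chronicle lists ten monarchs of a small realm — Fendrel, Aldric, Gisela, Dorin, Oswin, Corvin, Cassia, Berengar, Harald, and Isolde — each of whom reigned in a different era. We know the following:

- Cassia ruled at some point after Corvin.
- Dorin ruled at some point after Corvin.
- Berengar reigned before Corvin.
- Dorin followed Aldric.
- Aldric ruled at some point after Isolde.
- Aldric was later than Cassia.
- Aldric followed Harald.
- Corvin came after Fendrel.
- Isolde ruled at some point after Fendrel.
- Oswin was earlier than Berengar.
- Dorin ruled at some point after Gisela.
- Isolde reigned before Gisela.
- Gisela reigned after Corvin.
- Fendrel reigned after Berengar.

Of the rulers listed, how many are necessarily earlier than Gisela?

5

Directly stated before Gisela: Corvin and Isolde.
Berengar reaches Gisela via Berengar → Corvin → Gisela.
Fendrel reaches Gisela via Fendrel → Isolde → Gisela.
Oswin reaches Gisela via Oswin → Berengar → Corvin → Gisela.
No chain forces Harald (or any of the others) ahead of Gisela.
That's Berengar, Corvin, Fendrel, Isolde, and Oswin — 5 in all.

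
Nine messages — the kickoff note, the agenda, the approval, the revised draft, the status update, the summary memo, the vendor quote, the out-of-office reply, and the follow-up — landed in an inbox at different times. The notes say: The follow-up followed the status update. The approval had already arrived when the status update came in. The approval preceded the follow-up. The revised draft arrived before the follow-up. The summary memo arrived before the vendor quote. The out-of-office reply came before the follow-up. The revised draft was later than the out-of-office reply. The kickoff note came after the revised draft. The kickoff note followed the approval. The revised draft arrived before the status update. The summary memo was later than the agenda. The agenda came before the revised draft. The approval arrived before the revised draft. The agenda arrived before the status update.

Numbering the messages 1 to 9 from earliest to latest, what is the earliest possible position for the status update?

5

The agenda, the approval, the out-of-office reply, and the revised draft must all come before the status update — 4 forced predecessors.
Nothing else is forced ahead of the status update, so its earliest slot is position 4 + 1 = 5.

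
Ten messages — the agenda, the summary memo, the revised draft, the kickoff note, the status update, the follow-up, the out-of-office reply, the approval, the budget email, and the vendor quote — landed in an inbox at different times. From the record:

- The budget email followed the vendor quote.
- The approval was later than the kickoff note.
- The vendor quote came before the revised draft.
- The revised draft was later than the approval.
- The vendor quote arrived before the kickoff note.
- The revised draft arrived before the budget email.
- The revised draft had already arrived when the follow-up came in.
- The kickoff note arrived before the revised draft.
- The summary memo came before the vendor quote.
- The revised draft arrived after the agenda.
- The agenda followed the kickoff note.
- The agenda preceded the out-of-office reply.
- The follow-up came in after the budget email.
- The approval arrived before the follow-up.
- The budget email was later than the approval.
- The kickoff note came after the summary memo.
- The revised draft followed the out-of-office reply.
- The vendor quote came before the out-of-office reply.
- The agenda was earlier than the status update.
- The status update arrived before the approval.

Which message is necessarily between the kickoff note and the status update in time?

Tracing the constraints gives the kickoff note → the agenda → the status update, so the agenda sits after the kickoff note and before the status update.
No other message is forced both after the kickoff note and before the status update.

the agenda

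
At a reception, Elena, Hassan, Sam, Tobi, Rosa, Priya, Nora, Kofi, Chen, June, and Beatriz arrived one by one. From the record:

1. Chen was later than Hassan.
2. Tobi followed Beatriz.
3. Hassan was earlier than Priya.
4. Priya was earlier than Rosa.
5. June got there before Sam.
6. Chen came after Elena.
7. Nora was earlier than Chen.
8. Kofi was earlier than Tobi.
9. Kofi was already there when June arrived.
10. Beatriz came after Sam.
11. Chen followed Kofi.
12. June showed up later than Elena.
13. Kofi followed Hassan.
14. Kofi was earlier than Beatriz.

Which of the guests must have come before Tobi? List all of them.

Beatriz, Elena, Hassan, June, Kofi, Sam

Directly stated before Tobi: Beatriz and Kofi.
Elena reaches Tobi via Elena → June → Sam → Beatriz → Tobi.
Hassan reaches Tobi via Hassan → Kofi → Tobi.
June reaches Tobi via June → Sam → Beatriz → Tobi.
Likewise Sam reaches Tobi by chaining the stated constraints.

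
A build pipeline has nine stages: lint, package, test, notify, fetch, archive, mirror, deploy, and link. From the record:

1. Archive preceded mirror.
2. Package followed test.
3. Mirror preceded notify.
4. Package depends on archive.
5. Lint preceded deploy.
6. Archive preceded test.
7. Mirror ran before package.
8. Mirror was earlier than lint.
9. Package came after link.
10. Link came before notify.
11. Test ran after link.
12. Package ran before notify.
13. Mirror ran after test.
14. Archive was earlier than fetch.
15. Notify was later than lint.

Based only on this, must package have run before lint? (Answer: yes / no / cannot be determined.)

No chain of stated constraints runs from package to lint, and none runs from lint to package either.
So the relative order of package and lint is not fixed by the given facts.

cannot be determined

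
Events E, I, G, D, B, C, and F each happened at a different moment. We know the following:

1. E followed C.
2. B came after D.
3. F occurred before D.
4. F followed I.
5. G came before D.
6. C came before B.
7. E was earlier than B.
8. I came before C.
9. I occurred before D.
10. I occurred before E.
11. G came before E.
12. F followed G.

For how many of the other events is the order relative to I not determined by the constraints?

1

Forced after I: B, C, D, E, and F.
That leaves G with no forced order relative to I — 1.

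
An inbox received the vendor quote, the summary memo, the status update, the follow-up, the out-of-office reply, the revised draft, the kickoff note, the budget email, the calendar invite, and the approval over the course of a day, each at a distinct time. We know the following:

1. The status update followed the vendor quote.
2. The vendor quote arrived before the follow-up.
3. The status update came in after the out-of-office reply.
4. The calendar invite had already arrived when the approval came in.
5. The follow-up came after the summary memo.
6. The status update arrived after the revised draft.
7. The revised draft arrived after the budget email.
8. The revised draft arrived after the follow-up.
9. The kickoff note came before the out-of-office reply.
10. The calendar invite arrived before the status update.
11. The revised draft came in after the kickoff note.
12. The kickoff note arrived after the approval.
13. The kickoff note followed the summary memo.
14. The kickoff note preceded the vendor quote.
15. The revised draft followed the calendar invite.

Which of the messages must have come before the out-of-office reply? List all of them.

Directly stated before the out-of-office reply: the kickoff note.
The approval reaches the out-of-office reply via the approval → the kickoff note → the out-of-office reply.
The calendar invite reaches the out-of-office reply via the calendar invite → the approval → the kickoff note → the out-of-office reply.
The summary memo reaches the out-of-office reply via the summary memo → the kickoff note → the out-of-office reply.

the approval, the calendar invite, the kickoff note, the summary memo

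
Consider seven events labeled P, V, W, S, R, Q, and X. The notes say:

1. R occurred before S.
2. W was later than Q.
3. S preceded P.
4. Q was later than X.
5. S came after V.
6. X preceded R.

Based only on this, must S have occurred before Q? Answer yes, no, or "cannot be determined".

cannot be determined

No chain of stated constraints runs from S to Q, and none runs from Q to S either.
So the relative order of S and Q is not fixed by the given facts.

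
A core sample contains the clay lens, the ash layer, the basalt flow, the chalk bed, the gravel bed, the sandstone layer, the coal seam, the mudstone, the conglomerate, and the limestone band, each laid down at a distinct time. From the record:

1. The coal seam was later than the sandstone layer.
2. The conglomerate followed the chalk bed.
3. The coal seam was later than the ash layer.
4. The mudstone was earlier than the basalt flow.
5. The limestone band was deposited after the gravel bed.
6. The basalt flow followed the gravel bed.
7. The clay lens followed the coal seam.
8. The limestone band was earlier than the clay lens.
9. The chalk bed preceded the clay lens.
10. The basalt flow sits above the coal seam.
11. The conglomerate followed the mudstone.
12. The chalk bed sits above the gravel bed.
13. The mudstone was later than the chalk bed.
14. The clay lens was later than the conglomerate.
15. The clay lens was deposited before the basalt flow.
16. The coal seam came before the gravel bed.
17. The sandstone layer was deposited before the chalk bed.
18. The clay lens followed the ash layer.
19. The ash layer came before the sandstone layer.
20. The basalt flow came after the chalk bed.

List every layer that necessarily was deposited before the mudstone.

Directly stated before the mudstone: the chalk bed.
The ash layer reaches the mudstone via the ash layer → the sandstone layer → the chalk bed → the mudstone.
The coal seam reaches the mudstone via the coal seam → the gravel bed → the chalk bed → the mudstone.
The gravel bed reaches the mudstone via the gravel bed → the chalk bed → the mudstone.
Likewise the sandstone layer reaches the mudstone by chaining the stated constraints.

the ash layer, the chalk bed, the coal seam, the gravel bed, the sandstone layer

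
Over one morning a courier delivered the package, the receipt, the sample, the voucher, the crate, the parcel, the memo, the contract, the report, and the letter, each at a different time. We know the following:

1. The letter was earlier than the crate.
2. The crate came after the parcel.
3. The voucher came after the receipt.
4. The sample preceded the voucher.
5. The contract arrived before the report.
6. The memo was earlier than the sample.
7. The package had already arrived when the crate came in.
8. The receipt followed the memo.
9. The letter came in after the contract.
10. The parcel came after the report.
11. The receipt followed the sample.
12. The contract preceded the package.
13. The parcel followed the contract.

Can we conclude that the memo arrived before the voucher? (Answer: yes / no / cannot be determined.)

Chain the constraints: the memo → the receipt → the voucher. Each link is directly stated, so the memo comes before the voucher.

yes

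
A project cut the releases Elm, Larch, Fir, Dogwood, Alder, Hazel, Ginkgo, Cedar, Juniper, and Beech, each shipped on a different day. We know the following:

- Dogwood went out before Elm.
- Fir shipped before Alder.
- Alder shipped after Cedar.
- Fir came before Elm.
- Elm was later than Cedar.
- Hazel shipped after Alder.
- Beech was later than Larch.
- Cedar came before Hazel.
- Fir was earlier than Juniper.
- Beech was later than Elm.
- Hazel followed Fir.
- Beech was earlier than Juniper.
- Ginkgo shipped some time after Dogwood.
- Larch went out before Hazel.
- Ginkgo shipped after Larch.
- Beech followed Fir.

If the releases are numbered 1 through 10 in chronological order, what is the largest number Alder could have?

9

Alder must come before Hazel — 1 release forced after it.
Everything else can be placed before Alder in some valid order, so Alder can sit as late as position 10 − 1 = 9.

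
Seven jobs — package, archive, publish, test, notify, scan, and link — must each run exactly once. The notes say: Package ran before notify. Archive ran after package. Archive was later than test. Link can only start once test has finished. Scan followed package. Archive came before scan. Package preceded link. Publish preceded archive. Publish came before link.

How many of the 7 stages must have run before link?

Directly stated before link: package, publish, and test.
No chain forces archive (or any of the others) ahead of link.
That's package, publish, and test — 3 in all.

3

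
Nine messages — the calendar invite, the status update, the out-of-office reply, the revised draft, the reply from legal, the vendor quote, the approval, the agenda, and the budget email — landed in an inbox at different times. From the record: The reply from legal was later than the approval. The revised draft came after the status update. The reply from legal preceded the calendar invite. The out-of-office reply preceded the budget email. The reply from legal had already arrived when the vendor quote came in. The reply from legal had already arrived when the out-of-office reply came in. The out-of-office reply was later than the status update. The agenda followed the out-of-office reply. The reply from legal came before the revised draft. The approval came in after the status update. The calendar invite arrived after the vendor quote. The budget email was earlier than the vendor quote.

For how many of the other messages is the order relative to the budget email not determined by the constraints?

2

Forced before the budget email: the approval, the out-of-office reply, the reply from legal, and the status update; forced after the budget email: the calendar invite and the vendor quote.
That leaves the agenda and the revised draft with no forced order relative to the budget email — 2.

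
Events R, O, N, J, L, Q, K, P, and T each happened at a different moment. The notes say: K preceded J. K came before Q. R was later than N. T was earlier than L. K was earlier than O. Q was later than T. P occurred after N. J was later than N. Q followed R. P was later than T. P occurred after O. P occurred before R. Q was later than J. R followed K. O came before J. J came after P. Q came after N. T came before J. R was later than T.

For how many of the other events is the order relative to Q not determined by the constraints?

1

Forced before Q: J, K, N, O, P, R, and T.
That leaves L with no forced order relative to Q — 1.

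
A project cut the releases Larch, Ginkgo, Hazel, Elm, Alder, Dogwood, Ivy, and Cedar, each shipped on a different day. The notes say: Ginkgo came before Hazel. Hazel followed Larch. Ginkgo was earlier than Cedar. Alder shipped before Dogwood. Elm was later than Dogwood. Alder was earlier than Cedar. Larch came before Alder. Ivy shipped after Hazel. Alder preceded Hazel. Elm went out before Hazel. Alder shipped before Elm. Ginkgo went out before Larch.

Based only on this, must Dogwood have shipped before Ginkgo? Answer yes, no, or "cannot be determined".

Tracing the constraints gives Ginkgo → Larch → Alder → Dogwood, so Ginkgo must come before Dogwood.
That means Dogwood cannot be before Ginkgo.

no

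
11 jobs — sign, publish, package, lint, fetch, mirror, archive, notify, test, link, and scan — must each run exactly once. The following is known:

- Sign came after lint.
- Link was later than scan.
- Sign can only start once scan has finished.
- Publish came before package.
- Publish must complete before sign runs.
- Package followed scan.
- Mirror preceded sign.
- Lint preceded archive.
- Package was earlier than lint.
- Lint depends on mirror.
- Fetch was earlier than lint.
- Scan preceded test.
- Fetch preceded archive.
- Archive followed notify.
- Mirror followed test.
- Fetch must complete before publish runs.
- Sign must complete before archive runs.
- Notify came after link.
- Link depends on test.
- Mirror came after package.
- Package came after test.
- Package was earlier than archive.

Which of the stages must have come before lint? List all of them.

Directly stated before lint: fetch, mirror, and package.
Publish reaches lint via publish → package → lint.
Scan reaches lint via scan → package → lint.
Test reaches lint via test → package → lint.
No chain forces notify (or any of the others) ahead of lint.

fetch, mirror, package, publish, scan, test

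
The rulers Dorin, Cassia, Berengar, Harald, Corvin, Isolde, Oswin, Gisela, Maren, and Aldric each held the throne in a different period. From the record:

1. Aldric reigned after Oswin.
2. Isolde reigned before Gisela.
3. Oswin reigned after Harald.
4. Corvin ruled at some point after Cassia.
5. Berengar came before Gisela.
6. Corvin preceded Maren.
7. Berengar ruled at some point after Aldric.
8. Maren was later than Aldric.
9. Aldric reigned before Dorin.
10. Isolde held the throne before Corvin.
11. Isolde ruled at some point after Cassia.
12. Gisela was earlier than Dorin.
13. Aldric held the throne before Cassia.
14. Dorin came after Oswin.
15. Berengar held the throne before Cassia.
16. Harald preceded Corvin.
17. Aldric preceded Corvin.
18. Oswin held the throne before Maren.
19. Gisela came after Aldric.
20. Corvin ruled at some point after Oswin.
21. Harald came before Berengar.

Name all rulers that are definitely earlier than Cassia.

Directly stated before Cassia: Aldric and Berengar.
Harald reaches Cassia via Harald → Berengar → Cassia.
Oswin reaches Cassia via Oswin → Aldric → Cassia.

Aldric, Berengar, Harald, Oswin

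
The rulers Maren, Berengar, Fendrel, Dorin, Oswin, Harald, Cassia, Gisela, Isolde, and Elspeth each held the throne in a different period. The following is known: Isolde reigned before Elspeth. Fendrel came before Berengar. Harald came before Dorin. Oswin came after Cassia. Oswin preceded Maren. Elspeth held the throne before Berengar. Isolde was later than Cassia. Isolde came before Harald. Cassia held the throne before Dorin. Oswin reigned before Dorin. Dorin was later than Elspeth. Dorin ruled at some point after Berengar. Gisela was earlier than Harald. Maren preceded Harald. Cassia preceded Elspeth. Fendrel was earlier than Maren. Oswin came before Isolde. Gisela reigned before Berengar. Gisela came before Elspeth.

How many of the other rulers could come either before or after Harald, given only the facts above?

Forced before Harald: Cassia, Fendrel, Gisela, Isolde, Maren, and Oswin; forced after Harald: Dorin.
That leaves Berengar and Elspeth with no forced order relative to Harald — 2.

2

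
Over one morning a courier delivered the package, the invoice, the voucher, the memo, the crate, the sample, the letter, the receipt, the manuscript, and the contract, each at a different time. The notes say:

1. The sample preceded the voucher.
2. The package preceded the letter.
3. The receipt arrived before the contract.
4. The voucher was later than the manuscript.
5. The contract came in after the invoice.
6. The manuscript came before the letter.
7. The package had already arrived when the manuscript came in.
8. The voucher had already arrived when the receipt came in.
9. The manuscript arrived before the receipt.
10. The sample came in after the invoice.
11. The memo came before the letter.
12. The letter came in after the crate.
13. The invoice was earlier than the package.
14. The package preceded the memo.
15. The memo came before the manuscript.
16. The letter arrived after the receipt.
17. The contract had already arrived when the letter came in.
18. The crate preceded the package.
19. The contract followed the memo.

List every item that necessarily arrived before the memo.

Directly stated before the memo: the package.
The crate reaches the memo via the crate → the package → the memo.
The invoice reaches the memo via the invoice → the package → the memo.

the crate, the invoice, the package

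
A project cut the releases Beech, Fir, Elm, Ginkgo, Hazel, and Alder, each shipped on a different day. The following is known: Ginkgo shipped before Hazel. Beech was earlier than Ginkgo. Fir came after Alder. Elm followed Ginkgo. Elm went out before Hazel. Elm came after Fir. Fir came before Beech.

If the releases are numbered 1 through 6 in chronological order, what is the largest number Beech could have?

3

Beech must come before Elm, Ginkgo, and Hazel — 3 releases forced after it.
Everything else can be placed before Beech in some valid order, so Beech can sit as late as position 6 − 3 = 3.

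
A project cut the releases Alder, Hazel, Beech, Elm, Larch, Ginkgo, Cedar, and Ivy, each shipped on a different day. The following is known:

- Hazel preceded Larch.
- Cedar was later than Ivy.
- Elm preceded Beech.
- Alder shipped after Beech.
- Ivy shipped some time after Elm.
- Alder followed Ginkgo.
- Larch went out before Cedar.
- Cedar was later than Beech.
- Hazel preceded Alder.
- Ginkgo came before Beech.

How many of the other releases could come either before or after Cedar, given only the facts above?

Forced before Cedar: Beech, Elm, Ginkgo, Hazel, Ivy, and Larch.
That leaves Alder with no forced order relative to Cedar — 1.

1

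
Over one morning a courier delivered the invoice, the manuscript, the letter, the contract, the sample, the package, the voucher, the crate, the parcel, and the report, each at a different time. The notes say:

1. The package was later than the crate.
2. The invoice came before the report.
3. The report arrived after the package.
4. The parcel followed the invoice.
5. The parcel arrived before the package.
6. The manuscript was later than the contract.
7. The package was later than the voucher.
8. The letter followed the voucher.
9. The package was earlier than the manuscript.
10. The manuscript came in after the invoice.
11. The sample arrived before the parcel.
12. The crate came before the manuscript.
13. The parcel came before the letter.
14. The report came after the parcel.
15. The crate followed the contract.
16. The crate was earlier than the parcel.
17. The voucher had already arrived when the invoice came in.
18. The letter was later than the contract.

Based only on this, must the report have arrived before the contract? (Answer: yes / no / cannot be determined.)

no

Tracing the constraints gives the contract → the crate → the package → the report, so the contract must come before the report.
That means the report cannot be before the contract.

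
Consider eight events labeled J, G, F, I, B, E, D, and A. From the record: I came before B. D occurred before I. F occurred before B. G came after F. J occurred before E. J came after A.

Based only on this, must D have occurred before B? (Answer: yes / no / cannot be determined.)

yes

Chain the constraints: D → I → B. Each link is directly stated, so D comes before B.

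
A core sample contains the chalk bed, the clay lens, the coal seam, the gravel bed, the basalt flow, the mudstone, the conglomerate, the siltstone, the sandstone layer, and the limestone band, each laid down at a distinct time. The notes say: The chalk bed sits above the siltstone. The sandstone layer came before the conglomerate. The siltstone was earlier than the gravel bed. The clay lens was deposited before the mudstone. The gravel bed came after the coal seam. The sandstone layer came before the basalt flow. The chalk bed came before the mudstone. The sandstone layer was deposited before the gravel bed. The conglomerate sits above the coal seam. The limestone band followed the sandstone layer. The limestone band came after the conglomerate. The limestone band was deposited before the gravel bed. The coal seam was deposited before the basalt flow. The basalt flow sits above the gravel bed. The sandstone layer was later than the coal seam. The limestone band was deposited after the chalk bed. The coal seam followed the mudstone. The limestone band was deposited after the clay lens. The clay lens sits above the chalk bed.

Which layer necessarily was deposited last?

Every other layer has a chain of constraints placing it before the basalt flow, so the basalt flow is last.

the basalt flow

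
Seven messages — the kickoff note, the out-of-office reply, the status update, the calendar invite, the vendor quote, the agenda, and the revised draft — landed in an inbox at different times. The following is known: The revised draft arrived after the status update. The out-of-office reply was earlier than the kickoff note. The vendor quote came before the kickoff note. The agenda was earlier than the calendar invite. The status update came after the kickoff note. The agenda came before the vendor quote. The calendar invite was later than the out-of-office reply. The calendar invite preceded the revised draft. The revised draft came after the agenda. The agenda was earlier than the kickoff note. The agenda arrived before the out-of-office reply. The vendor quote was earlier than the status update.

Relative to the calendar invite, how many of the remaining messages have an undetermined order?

3

Forced before the calendar invite: the agenda and the out-of-office reply; forced after the calendar invite: the revised draft.
That leaves the kickoff note, the status update, and the vendor quote with no forced order relative to the calendar invite — 3.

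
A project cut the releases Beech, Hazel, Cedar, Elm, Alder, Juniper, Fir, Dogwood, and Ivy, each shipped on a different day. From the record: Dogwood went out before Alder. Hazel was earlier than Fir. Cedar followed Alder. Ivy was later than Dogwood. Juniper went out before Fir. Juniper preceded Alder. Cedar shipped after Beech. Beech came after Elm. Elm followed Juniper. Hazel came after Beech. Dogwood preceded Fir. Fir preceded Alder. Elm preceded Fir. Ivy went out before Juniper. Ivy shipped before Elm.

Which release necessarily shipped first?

Dogwood has a chain of constraints placing it before every other release, so Dogwood must be first.

Dogwood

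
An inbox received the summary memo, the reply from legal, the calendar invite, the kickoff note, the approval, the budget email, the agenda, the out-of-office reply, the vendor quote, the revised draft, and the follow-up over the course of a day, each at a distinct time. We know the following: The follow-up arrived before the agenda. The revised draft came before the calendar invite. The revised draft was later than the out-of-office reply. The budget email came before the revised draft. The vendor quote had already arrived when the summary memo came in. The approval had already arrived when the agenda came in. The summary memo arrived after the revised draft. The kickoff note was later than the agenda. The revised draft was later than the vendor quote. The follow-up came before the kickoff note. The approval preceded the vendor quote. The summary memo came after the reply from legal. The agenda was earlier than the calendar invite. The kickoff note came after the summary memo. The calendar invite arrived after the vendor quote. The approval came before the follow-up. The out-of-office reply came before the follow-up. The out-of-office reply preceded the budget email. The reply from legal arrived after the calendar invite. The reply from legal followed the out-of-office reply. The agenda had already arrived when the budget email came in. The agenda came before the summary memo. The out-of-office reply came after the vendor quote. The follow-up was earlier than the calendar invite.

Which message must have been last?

the kickoff note

Every other message has a chain of constraints placing it before the kickoff note, so the kickoff note is last.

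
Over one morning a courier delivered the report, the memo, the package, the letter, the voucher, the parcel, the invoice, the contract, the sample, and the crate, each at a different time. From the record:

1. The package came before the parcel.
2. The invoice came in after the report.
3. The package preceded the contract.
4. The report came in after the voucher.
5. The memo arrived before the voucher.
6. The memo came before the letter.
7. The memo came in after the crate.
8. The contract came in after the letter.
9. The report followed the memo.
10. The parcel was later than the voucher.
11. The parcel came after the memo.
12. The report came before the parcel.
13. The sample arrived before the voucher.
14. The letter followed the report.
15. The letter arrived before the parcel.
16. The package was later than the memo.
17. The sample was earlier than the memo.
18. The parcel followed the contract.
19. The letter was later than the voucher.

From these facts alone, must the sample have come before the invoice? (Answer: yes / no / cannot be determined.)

Chain the constraints: the sample → the memo → the report → the invoice. Each link is directly stated, so the sample comes before the invoice.

yes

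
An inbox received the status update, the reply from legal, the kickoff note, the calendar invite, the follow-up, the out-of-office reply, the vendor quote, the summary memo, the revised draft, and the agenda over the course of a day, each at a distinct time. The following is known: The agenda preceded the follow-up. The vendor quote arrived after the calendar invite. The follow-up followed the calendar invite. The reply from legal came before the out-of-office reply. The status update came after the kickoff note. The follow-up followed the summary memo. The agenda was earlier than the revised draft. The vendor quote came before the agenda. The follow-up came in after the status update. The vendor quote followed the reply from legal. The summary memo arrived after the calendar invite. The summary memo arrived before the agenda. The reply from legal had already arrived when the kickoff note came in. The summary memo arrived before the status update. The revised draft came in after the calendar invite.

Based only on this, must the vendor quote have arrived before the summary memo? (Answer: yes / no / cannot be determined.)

No chain of stated constraints runs from the vendor quote to the summary memo, and none runs from the summary memo to the vendor quote either.
So the relative order of the vendor quote and the summary memo is not fixed by the given facts.

cannot be determined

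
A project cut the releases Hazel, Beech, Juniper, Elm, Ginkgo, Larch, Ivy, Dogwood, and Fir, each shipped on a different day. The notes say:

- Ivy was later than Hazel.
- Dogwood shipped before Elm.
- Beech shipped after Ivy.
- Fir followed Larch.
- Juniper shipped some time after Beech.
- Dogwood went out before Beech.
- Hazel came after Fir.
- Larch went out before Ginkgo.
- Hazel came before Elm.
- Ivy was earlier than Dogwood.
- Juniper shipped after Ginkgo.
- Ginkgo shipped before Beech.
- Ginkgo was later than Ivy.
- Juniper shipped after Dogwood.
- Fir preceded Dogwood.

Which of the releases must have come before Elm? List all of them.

Dogwood, Fir, Hazel, Ivy, Larch

Directly stated before Elm: Dogwood and Hazel.
Fir reaches Elm via Fir → Dogwood → Elm.
Ivy reaches Elm via Ivy → Dogwood → Elm.
Larch reaches Elm via Larch → Fir → Dogwood → Elm.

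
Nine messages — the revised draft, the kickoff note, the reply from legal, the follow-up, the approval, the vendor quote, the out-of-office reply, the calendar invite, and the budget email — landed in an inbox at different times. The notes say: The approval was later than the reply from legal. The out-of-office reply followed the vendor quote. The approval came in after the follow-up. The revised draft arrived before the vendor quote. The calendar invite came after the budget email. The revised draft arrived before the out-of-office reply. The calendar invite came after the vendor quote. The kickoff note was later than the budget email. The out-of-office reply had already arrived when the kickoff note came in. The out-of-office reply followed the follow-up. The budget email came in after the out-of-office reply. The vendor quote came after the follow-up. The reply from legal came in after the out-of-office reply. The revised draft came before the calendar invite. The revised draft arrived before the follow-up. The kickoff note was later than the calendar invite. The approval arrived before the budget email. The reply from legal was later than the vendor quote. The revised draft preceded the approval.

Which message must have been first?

the revised draft

The revised draft has a chain of constraints placing it before every other message, so the revised draft must be first.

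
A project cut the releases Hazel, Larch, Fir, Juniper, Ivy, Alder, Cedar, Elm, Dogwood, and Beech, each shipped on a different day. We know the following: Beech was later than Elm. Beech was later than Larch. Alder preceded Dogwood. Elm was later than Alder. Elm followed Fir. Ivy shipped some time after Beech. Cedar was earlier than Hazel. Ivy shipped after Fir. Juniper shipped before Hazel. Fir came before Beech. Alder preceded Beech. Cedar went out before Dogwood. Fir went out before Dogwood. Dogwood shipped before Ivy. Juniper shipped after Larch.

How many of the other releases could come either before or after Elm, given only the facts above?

5

Forced before Elm: Alder and Fir; forced after Elm: Beech and Ivy.
That leaves Cedar, Dogwood, Hazel, Juniper, and Larch with no forced order relative to Elm — 5.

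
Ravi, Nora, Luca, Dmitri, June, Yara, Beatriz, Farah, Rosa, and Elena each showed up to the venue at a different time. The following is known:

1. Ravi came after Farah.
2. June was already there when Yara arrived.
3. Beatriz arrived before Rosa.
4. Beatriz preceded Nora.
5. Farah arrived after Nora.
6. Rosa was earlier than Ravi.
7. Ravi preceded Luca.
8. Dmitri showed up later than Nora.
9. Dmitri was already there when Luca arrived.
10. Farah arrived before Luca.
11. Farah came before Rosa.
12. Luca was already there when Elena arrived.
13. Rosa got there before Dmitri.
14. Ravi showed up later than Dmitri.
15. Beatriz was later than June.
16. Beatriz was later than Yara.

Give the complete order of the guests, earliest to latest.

The constraints fix every adjacent pair, so only one ordering works:
June → Yara → Beatriz → Nora → Farah → Rosa → Dmitri → Ravi → Luca → Elena.

June, Yara, Beatriz, Nora, Farah, Rosa, Dmitri, Ravi, Luca, Elena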